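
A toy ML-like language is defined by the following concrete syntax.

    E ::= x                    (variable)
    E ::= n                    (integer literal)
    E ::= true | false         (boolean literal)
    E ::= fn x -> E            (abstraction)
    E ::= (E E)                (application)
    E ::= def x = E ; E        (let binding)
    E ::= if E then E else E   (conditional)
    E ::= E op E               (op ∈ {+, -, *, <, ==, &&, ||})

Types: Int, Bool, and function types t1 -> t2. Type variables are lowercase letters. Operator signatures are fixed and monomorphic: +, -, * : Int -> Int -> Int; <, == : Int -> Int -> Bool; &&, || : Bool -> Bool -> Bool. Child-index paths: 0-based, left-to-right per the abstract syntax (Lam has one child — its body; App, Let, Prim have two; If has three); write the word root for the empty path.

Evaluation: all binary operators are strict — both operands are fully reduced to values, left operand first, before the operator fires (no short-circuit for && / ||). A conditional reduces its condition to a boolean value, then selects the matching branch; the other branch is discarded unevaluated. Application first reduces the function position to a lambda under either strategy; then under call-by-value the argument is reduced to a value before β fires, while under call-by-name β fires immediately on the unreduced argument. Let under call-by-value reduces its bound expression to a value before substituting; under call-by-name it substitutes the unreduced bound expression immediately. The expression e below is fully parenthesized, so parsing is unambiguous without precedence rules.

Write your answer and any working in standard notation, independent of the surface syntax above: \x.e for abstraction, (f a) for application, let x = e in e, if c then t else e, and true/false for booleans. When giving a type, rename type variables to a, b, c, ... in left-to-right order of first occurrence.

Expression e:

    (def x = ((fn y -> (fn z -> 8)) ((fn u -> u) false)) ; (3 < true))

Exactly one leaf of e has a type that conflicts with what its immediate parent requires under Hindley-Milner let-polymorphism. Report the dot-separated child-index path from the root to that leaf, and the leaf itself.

Working:
\z._ : b -> Int
\y._ : a -> b -> Int
u : c
\u._ : c -> c
  unify c -> c ~ Bool -> d
  unify c ~ Bool
  unify Bool ~ d
_ _ : Bool
  unify a -> b -> Int ~ Bool -> e
  unify a ~ Bool
  unify b -> Int ~ e
_ _ : b -> Int
let x : forall. b -> Int
  unify Int ~ Int
  unify Bool ~ Int
  FAIL: mismatch Bool ~ Int

Answer: 1.1 : true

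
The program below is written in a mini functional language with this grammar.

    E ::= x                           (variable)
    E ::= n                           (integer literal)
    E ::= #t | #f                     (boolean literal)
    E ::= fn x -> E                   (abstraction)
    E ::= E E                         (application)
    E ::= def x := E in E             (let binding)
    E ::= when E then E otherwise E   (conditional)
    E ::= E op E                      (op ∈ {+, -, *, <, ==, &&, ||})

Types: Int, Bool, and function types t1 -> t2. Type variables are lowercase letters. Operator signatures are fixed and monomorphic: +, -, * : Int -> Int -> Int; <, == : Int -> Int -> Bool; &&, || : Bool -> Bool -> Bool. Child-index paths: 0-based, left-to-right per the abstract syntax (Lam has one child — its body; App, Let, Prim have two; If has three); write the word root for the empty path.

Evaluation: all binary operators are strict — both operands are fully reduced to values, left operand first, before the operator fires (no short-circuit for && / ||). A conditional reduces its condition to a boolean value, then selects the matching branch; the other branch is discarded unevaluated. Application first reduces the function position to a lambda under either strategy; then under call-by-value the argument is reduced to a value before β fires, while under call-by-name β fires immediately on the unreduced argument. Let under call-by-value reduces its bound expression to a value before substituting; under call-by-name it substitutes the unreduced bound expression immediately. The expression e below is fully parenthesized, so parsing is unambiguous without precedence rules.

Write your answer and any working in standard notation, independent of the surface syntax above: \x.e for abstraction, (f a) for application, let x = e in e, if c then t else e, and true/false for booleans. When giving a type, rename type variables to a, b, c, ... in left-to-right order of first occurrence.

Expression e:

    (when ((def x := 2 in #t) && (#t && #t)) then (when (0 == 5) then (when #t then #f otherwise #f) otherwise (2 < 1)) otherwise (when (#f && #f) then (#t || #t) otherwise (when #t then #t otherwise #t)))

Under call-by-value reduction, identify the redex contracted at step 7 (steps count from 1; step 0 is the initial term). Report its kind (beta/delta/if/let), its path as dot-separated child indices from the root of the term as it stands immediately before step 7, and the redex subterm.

Working:
step 0: (if ((let x = 2 in true) && (true && true)) then (if (0 == 5) then (if true then false else false) else (2 < 1)) else (if (false && false) then (true || true) else (if true then true else true)))
step 1: [let@0.0] (if (true && (true && true)) then (if (0 == 5) then (if true then false else false) else (2 < 1)) else (if (false && false) then (true || true) else (if true then true else true)))
step 2: [delta@0.1] (if (true && true) then (if (0 == 5) then (if true then false else false) else (2 < 1)) else (if (false && false) then (true || true) else (if true then true else true)))
step 3: [delta@0] (if true then (if (0 == 5) then (if true then false else false) else (2 < 1)) else (if (false && false) then (true || true) else (if true then true else true)))
step 4: [if@root] (if (0 == 5) then (if true then false else false) else (2 < 1))
step 5: [delta@0] (if false then (if true then false else false) else (2 < 1))
step 6: [if@root] (2 < 1)
step 7: [delta@root] false

Answer: delta at root : (2 < 1)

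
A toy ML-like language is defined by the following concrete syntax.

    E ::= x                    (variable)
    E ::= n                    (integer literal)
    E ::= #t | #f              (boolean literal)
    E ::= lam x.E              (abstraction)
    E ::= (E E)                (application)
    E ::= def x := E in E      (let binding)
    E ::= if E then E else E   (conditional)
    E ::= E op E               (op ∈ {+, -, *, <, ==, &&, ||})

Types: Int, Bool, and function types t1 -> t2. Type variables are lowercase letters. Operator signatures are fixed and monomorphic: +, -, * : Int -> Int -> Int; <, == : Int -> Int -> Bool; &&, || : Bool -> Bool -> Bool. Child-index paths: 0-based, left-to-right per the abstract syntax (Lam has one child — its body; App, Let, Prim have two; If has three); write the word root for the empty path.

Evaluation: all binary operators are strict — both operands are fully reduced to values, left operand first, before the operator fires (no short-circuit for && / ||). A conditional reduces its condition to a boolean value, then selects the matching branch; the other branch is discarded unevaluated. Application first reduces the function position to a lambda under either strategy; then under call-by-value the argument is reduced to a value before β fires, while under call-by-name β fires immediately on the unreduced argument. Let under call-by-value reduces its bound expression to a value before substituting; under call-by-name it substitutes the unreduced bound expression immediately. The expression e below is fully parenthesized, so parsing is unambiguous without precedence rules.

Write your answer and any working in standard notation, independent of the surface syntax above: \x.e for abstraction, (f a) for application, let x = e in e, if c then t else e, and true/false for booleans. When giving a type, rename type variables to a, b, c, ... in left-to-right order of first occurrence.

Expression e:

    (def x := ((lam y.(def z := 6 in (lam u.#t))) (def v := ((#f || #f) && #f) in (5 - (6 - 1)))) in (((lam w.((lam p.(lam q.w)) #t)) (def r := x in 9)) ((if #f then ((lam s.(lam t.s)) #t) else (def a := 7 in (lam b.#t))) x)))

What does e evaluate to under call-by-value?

Trace:
step 0: (let x = ((\y.(let z = 6 in (\u.true))) (let v = ((false || false) && false) in (5 - (6 - 1)))) in (((\w.((\p.(\q.w)) true)) (let r = x in 9)) ((if false then ((\s.(\t.s)) true) else (let a = 7 in (\b.true))) x)))
step 1: [delta@0.1.0.0] (let x = ((\y.(let z = 6 in (\u.true))) (let v = (false && false) in (5 - (6 - 1)))) in (((\w.((\p.(\q.w)) true)) (let r = x in 9)) ((if false then ((\s.(\t.s)) true) else (let a = 7 in (\b.true))) x)))
step 2: [delta@0.1.0] (let x = ((\y.(let z = 6 in (\u.true))) (let v = false in (5 - (6 - 1)))) in (((\w.((\p.(\q.w)) true)) (let r = x in 9)) ((if false then ((\s.(\t.s)) true) else (let a = 7 in (\b.true))) x)))
step 3: [let@0.1] (let x = ((\y.(let z = 6 in (\u.true))) (5 - (6 - 1))) in (((\w.((\p.(\q.w)) true)) (let r = x in 9)) ((if false then ((\s.(\t.s)) true) else (let a = 7 in (\b.true))) x)))
step 4: [delta@0.1.1] (let x = ((\y.(let z = 6 in (\u.true))) (5 - 5)) in (((\w.((\p.(\q.w)) true)) (let r = x in 9)) ((if false then ((\s.(\t.s)) true) else (let a = 7 in (\b.true))) x)))
step 5: [delta@0.1] (let x = ((\y.(let z = 6 in (\u.true))) 0) in (((\w.((\p.(\q.w)) true)) (let r = x in 9)) ((if false then ((\s.(\t.s)) true) else (let a = 7 in (\b.true))) x)))
step 6: [beta@0] (let x = (let z = 6 in (\u.true)) in (((\w.((\p.(\q.w)) true)) (let r = x in 9)) ((if false then ((\s.(\t.s)) true) else (let a = 7 in (\b.true))) x)))
step 7: [let@0] (let x = (\u.true) in (((\w.((\p.(\q.w)) true)) (let r = x in 9)) ((if false then ((\s.(\t.s)) true) else (let a = 7 in (\b.true))) x)))
step 8: [let@root] (((\w.((\p.(\q.w)) true)) (let r = (\u.true) in 9)) ((if false then ((\s.(\t.s)) true) else (let a = 7 in (\b.true))) (\u.true)))
step 9: [let@0.1] (((\w.((\p.(\q.w)) true)) 9) ((if false then ((\s.(\t.s)) true) else (let a = 7 in (\b.true))) (\u.true)))
step 10: [beta@0] (((\p.(\q.9)) true) ((if false then ((\s.(\t.s)) true) else (let a = 7 in (\b.true))) (\u.true)))
step 11: [beta@0] ((\q.9) ((if false then ((\s.(\t.s)) true) else (let a = 7 in (\b.true))) (\u.true)))
step 12: [if@1.0] ((\q.9) ((let a = 7 in (\b.true)) (\u.true)))
step 13: [let@1.0] ((\q.9) ((\b.true) (\u.true)))
step 14: [beta@1] ((\q.9) true)
step 15: [beta@root] 9

Answer: 9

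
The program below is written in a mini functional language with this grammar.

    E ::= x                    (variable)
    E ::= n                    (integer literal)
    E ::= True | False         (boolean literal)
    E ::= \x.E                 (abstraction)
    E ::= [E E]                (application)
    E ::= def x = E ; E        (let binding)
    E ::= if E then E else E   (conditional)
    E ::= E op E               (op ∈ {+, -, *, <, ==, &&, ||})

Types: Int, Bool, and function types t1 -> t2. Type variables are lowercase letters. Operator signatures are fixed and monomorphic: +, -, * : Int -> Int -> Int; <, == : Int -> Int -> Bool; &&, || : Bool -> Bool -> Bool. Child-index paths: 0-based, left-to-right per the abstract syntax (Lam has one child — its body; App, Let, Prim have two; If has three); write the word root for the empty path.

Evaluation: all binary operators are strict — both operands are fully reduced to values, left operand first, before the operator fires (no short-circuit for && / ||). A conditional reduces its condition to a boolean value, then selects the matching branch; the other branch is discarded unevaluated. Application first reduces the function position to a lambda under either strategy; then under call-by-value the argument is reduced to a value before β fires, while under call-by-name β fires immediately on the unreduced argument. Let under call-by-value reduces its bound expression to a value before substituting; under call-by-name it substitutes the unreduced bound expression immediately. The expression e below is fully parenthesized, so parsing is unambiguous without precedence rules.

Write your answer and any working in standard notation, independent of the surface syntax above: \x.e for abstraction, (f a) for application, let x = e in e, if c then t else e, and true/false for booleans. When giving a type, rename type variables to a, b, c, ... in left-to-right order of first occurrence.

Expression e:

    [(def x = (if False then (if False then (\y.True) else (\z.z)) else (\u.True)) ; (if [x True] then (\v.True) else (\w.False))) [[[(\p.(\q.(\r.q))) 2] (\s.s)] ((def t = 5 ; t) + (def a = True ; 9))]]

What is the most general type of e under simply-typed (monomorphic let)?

Answer: Bool

Trace:
  unify Bool ~ Bool
  unify Bool ~ Bool
\y._ : a -> Bool
z : b
\z._ : b -> b
  unify a -> Bool ~ b -> b
  unify a ~ b
  unify Bool ~ b
\u._ : c -> Bool
  unify Bool -> Bool ~ c -> Bool
  unify Bool ~ c
  unify Bool ~ Bool
let x : Bool -> Bool
x : Bool -> Bool
  unify Bool -> Bool ~ Bool -> d
  unify Bool ~ Bool
  unify Bool ~ d
_ _ : Bool
  unify Bool ~ Bool
\v._ : e -> Bool
\w._ : f -> Bool
  unify e -> Bool ~ f -> Bool
  unify e ~ f
  unify Bool ~ Bool
q : h
\r._ : i -> h
\q._ : h -> i -> h
\p._ : g -> h -> i -> h
  unify g -> h -> i -> h ~ Int -> j
  unify g ~ Int
  unify h -> i -> h ~ j
_ _ : h -> i -> h
s : k
\s._ : k -> k
  unify h -> i -> h ~ (k -> k) -> l
  unify h ~ k -> k
  unify i -> k -> k ~ l
_ _ : i -> k -> k
let t : Int
t : Int
  unify Int ~ Int
let a : Bool
  unify Int ~ Int
  unify i -> k -> k ~ Int -> m
  unify i ~ Int
  unify k -> k ~ m
_ _ : k -> k
  unify f -> Bool ~ (k -> k) -> n
  unify f ~ k -> k
  unify Bool ~ n
_ _ : Bool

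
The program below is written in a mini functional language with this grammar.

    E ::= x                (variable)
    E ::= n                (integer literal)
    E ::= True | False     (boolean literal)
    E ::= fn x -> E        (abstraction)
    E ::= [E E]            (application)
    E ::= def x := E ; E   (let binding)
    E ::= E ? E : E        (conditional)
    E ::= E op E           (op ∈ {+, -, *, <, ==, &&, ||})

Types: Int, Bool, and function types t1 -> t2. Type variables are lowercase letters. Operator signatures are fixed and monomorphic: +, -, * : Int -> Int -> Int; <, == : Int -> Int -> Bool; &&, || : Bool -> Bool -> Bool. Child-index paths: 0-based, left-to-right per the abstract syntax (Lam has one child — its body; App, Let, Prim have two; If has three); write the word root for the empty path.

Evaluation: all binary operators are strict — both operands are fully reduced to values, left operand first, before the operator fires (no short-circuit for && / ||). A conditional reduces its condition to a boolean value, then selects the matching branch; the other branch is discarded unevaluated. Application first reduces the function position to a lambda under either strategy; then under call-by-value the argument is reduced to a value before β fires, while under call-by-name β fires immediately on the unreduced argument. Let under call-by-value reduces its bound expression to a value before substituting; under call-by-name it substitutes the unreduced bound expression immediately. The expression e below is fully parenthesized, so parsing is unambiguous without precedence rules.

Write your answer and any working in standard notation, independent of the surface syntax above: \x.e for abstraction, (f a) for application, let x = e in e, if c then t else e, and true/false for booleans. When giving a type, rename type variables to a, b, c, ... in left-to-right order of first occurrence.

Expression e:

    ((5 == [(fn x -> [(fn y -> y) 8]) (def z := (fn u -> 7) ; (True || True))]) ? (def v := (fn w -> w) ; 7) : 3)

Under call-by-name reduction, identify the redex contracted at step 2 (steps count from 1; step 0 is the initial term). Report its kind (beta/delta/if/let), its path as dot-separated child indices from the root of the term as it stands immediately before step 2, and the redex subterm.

Trace:
step 0: (if (5 == ((\x.((\y.y) 8)) (let z = (\u.7) in (true || true)))) then (let v = (\w.w) in 7) else 3)
step 1: [beta@0.1] (if (5 == ((\y.y) 8)) then (let v = (\w.w) in 7) else 3)
step 2: [beta@0.1] (if (5 == 8) then (let v = (\w.w) in 7) else 3)

Answer: beta at 0.1 : ((\y.y) 8)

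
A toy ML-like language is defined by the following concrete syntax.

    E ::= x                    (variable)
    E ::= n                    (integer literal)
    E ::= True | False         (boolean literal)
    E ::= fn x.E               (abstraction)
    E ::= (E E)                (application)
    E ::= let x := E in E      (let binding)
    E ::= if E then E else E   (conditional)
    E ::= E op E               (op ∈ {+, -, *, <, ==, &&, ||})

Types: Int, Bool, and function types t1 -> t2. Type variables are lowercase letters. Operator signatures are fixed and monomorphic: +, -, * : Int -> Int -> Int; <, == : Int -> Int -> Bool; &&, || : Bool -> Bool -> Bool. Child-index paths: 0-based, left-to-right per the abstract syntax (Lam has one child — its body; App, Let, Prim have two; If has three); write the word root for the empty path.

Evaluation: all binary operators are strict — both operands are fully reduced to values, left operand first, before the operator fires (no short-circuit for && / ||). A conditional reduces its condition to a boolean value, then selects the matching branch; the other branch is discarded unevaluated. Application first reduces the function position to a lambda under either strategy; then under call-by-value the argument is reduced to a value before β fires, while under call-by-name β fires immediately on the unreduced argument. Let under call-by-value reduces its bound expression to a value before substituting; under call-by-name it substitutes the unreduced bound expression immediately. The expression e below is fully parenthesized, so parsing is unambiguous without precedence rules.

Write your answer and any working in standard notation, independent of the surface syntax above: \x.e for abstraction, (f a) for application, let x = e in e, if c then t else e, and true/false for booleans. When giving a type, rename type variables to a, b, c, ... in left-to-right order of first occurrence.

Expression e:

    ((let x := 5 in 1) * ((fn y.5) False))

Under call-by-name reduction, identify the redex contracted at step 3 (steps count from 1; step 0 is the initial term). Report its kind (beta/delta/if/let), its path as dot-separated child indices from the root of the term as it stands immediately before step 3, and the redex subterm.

Trace:
step 0: ((let x = 5 in 1) * ((\y.5) false))
step 1: [let@0] (1 * ((\y.5) false))
step 2: [beta@1] (1 * 5)
step 3: [delta@root] 5

Answer: delta at root : (1 * 5)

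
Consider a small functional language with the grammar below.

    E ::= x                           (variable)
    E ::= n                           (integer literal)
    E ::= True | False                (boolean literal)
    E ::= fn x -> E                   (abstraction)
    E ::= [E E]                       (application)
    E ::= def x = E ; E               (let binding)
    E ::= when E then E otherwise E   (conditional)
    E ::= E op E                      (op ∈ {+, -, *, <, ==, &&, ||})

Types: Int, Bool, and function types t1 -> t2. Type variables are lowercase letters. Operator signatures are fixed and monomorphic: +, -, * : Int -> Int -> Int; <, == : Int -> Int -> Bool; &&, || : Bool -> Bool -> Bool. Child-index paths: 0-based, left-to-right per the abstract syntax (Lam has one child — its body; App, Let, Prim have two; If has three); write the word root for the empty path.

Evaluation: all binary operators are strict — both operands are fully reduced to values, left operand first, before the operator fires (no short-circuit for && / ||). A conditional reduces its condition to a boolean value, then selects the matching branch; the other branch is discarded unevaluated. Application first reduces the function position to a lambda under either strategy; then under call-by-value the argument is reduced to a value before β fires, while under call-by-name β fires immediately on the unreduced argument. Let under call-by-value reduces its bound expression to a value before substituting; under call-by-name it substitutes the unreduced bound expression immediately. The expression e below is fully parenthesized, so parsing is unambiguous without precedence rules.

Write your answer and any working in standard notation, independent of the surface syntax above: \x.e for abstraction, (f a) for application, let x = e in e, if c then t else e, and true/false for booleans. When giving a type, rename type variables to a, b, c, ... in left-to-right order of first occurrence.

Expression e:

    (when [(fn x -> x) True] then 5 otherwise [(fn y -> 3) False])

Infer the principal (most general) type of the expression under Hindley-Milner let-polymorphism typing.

Answer: Int

Trace:
x : a
\x._ : a -> a
  unify a -> a ~ Bool -> b
  unify a ~ Bool
  unify Bool ~ b
_ _ : Bool
  unify Bool ~ Bool
\y._ : c -> Int
  unify c -> Int ~ Bool -> d
  unify c ~ Bool
  unify Int ~ d
_ _ : Int
  unify Int ~ Int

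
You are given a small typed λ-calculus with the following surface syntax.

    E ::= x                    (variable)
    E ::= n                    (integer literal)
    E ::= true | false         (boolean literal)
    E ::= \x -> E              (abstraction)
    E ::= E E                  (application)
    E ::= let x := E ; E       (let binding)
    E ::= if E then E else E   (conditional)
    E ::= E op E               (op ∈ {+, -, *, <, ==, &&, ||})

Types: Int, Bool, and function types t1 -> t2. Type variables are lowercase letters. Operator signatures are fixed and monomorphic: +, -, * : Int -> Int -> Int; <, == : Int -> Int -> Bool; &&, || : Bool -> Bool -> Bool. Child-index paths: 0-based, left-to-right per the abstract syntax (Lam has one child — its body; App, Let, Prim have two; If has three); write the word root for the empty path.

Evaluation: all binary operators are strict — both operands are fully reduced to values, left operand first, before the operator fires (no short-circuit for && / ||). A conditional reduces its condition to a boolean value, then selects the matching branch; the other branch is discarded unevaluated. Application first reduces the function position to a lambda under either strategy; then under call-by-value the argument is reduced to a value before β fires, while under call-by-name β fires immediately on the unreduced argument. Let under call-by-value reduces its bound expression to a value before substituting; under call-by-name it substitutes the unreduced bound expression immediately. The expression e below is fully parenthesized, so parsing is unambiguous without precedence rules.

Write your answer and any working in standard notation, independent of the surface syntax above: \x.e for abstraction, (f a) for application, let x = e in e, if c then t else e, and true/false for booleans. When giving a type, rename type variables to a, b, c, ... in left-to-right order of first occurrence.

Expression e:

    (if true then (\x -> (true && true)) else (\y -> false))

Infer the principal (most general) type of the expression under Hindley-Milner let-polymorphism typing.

Answer: a -> Bool

Derivation:
  unify Bool ~ Bool
  unify Bool ~ Bool
  unify Bool ~ Bool
\x._ : a -> Bool
\y._ : b -> Bool
  unify a -> Bool ~ b -> Bool
  unify a ~ b
  unify Bool ~ Bool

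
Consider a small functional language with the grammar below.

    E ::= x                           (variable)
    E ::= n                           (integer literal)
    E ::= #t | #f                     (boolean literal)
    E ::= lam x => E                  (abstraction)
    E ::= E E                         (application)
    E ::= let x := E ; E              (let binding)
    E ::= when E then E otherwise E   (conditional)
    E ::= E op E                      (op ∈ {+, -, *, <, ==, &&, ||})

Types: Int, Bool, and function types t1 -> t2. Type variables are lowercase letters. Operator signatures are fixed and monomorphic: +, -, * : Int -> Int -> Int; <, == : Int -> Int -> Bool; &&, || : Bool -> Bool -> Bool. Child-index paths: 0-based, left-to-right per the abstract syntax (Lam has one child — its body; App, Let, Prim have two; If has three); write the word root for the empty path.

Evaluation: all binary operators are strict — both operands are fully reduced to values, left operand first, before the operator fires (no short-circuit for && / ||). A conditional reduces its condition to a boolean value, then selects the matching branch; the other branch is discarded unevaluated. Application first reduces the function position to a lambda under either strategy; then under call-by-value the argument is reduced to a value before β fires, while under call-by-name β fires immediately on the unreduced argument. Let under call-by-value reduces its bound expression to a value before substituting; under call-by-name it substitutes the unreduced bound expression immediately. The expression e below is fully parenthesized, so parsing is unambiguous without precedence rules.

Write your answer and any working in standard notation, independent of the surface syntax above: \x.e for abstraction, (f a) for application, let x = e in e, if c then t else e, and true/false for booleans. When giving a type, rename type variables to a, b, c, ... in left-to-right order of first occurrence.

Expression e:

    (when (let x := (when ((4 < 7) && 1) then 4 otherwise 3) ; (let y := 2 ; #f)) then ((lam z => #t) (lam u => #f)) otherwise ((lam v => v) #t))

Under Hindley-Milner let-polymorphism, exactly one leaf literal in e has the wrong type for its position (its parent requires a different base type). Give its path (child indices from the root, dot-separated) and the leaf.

Derivation:
  unify Int ~ Int
  unify Int ~ Int
  unify Bool ~ Bool
  unify Int ~ Bool
  FAIL: mismatch Int ~ Bool

Answer: 0.0.0.1 : 1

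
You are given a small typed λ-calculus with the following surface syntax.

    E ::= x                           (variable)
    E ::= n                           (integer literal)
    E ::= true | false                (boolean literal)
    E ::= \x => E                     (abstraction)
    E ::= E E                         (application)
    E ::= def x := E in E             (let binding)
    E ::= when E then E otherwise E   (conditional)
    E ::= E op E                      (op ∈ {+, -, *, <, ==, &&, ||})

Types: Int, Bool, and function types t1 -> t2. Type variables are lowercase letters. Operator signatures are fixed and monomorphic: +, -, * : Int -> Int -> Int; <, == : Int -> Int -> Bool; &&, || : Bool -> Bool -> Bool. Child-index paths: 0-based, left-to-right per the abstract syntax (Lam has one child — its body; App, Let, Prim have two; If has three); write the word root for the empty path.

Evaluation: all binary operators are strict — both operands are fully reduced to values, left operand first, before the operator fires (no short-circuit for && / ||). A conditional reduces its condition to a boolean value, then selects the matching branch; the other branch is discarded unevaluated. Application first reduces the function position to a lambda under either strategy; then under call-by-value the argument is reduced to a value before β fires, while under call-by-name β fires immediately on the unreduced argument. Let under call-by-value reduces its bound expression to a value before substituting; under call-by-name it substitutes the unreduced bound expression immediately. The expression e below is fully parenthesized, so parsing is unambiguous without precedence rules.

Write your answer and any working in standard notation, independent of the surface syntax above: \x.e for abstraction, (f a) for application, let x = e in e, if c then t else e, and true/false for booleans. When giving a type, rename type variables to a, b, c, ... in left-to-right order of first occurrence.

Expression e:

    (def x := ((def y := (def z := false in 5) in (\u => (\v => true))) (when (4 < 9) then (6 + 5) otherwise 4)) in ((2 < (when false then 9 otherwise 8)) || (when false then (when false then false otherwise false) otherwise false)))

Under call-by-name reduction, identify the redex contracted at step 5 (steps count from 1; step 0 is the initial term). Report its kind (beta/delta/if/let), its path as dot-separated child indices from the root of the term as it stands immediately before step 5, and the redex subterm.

Working:
step 0: (let x = ((let y = (let z = false in 5) in (\u.(\v.true))) (if (4 < 9) then (6 + 5) else 4)) in ((2 < (if false then 9 else 8)) || (if false then (if false then false else false) else false)))
step 1: [let@root] ((2 < (if false then 9 else 8)) || (if false then (if false then false else false) else false))
step 2: [if@0.1] ((2 < 8) || (if false then (if false then false else false) else false))
step 3: [delta@0] (true || (if false then (if false then false else false) else false))
step 4: [if@1] (true || false)
step 5: [delta@root] true

Answer: delta at root : (true || false)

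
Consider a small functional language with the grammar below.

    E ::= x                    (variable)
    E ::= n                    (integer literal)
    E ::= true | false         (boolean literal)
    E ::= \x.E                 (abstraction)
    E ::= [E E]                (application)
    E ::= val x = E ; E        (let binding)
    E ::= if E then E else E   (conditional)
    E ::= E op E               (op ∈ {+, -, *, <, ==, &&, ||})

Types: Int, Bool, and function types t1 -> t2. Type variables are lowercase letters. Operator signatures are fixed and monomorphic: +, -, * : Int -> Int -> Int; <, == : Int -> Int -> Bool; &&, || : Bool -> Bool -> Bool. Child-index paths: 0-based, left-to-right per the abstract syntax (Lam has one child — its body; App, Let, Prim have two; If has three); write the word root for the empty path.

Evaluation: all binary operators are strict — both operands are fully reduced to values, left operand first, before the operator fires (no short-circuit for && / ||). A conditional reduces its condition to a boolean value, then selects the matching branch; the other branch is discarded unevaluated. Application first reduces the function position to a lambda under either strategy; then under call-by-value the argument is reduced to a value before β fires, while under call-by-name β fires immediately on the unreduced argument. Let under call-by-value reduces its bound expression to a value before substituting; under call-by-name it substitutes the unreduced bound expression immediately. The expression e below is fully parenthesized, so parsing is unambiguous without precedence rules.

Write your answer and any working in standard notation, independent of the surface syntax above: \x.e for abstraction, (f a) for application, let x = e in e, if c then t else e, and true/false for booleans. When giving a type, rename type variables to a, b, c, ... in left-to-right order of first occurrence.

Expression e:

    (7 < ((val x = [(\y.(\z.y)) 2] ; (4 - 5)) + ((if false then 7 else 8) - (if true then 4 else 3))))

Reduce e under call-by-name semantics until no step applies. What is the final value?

Trace:
step 0: (7 < ((let x = ((\y.(\z.y)) 2) in (4 - 5)) + ((if false then 7 else 8) - (if true then 4 else 3))))
step 1: [let@1.0] (7 < ((4 - 5) + ((if false then 7 else 8) - (if true then 4 else 3))))
step 2: [delta@1.0] (7 < (-1 + ((if false then 7 else 8) - (if true then 4 else 3))))
step 3: [if@1.1.0] (7 < (-1 + (8 - (if true then 4 else 3))))
step 4: [if@1.1.1] (7 < (-1 + (8 - 4)))
step 5: [delta@1.1] (7 < (-1 + 4))
step 6: [delta@1] (7 < 3)
step 7: [delta@root] false

Answer: false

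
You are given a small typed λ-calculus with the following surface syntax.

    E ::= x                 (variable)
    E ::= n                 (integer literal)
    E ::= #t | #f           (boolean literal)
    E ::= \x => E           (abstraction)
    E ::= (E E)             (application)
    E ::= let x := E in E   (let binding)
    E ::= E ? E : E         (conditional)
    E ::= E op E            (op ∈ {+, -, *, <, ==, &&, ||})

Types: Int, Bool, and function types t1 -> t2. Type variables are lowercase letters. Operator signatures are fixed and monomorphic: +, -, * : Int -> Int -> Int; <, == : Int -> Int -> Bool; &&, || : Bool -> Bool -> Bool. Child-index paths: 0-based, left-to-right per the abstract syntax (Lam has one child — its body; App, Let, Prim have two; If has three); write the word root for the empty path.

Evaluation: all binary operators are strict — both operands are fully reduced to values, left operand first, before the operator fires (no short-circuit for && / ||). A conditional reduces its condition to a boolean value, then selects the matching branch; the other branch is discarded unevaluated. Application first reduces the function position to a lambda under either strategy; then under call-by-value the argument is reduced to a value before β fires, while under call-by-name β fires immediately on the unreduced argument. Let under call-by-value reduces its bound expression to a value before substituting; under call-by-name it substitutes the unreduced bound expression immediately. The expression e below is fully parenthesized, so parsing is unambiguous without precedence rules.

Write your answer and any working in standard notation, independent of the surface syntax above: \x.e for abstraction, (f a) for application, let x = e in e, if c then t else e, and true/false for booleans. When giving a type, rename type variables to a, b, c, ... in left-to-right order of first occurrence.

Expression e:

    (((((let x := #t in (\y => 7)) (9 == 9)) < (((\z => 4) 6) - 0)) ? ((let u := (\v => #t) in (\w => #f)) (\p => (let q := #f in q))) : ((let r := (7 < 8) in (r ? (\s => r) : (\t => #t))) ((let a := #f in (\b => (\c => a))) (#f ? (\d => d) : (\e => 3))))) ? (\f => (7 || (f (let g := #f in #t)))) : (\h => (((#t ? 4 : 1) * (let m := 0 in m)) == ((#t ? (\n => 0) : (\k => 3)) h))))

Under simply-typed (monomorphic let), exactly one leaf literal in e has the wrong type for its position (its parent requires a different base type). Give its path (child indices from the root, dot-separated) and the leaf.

Working:
let x : Bool
\y._ : a -> Int
  unify Int ~ Int
  unify Int ~ Int
  unify a -> Int ~ Bool -> b
  unify a ~ Bool
  unify Int ~ b
_ _ : Int
  unify Int ~ Int
\z._ : c -> Int
  unify c -> Int ~ Int -> d
  unify c ~ Int
  unify Int ~ d
_ _ : Int
  unify Int ~ Int
  unify Int ~ Int
  unify Int ~ Int
  unify Bool ~ Bool
\v._ : e -> Bool
let u : e -> Bool
\w._ : f -> Bool
let q : Bool
q : Bool
\p._ : g -> Bool
  unify f -> Bool ~ (g -> Bool) -> h
  unify f ~ g -> Bool
  unify Bool ~ h
_ _ : Bool
  unify Int ~ Int
  unify Int ~ Int
let r : Bool
r : Bool
  unify Bool ~ Bool
r : Bool
\s._ : i -> Bool
\t._ : j -> Bool
  unify i -> Bool ~ j -> Bool
  unify i ~ j
  unify Bool ~ Bool
let a : Bool
a : Bool
\c._ : l -> Bool
\b._ : k -> l -> Bool
  unify Bool ~ Bool
d : m
\d._ : m -> m
\e._ : n -> Int
  unify m -> m ~ n -> Int
  unify m ~ n
  unify n ~ Int
  unify k -> l -> Bool ~ (Int -> Int) -> o
  unify k ~ Int -> Int
  unify l -> Bool ~ o
_ _ : l -> Bool
  unify j -> Bool ~ (l -> Bool) -> p
  unify j ~ l -> Bool
  unify Bool ~ p
_ _ : Bool
  unify Bool ~ Bool
  unify Bool ~ Bool
  unify Int ~ Bool
  FAIL: mismatch Int ~ Bool

Answer: 1.0.0 : 7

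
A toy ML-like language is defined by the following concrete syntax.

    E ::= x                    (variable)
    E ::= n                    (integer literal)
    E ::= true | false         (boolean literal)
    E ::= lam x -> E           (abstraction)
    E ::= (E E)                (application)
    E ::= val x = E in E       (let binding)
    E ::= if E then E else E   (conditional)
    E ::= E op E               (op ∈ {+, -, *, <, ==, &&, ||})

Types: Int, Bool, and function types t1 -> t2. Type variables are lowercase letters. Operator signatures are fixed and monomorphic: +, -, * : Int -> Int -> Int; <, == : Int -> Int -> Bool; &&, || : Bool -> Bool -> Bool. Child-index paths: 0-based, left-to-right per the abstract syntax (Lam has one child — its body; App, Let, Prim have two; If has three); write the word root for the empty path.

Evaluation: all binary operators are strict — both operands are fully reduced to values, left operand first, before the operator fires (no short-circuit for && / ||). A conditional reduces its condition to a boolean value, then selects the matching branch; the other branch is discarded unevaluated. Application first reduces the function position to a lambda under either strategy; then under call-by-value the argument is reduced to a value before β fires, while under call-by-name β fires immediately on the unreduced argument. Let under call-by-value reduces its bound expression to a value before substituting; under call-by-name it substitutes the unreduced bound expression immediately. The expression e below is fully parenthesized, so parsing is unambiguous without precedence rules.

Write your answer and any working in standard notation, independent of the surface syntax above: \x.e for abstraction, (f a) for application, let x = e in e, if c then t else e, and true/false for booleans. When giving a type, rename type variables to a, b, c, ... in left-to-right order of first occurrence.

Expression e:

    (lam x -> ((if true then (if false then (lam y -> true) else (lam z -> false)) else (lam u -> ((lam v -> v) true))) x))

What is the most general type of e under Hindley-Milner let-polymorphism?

Working:
  unify Bool ~ Bool
  unify Bool ~ Bool
\y._ : b -> Bool
\z._ : c -> Bool
  unify b -> Bool ~ c -> Bool
  unify b ~ c
  unify Bool ~ Bool
v : e
\v._ : e -> e
  unify e -> e ~ Bool -> f
  unify e ~ Bool
  unify Bool ~ f
_ _ : Bool
\u._ : d -> Bool
  unify c -> Bool ~ d -> Bool
  unify c ~ d
  unify Bool ~ Bool
x : a
  unify d -> Bool ~ a -> g
  unify d ~ a
  unify Bool ~ g
_ _ : Bool
\x._ : a -> Bool

Answer: a -> Bool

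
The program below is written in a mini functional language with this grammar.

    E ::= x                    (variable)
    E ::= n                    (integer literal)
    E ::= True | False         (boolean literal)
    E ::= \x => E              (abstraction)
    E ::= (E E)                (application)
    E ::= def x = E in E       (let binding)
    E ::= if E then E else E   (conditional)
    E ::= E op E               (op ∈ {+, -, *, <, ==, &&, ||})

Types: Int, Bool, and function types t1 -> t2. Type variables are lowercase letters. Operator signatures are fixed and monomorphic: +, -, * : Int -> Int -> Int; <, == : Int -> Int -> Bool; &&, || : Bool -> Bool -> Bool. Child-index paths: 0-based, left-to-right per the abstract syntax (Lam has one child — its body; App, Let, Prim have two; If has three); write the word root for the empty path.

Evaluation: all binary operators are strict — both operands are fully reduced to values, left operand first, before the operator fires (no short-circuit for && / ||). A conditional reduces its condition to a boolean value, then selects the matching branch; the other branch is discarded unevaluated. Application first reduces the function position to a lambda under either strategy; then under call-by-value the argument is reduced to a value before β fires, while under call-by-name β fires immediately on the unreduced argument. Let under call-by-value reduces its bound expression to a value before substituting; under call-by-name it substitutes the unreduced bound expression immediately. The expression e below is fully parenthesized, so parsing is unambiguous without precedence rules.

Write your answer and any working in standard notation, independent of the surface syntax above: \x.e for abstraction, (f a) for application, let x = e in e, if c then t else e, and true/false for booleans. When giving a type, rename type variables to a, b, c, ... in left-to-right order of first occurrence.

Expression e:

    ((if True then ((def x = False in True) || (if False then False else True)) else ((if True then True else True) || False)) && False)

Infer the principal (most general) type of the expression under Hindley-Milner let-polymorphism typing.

Derivation:
  unify Bool ~ Bool
let x : Bool
  unify Bool ~ Bool
  unify Bool ~ Bool
  unify Bool ~ Bool
  unify Bool ~ Bool
  unify Bool ~ Bool
  unify Bool ~ Bool
  unify Bool ~ Bool
  unify Bool ~ Bool
  unify Bool ~ Bool
  unify Bool ~ Bool
  unify Bool ~ Bool

Answer: Bool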